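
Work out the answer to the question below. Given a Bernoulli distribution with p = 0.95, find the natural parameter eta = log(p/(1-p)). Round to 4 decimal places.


Natural parameter for Bernoulli: eta = log(p/(1-p)).
p = 0.95, 1-p = 0.05.
p/(1-p) = 19.0.
eta = log(19.0) = 2.9444

2.9444


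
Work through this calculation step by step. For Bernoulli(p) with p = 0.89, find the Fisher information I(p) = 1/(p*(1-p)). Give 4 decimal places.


For Bernoulli(p), Fisher information is I(p) = 1/(p*(1-p)).
p = 0.89, 1-p = 0.11.
p*(1-p) = 0.0979.
I(p) = 1/0.0979 = 10.2145

10.2145


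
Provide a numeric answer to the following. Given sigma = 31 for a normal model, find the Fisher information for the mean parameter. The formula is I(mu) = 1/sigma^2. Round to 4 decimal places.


The Fisher information for the mean of a normal distribution is I(mu) = 1/sigma^2.
sigma = 31, so sigma^2 = 961.
I(mu) = 1/961 = 0.0010

0.0010


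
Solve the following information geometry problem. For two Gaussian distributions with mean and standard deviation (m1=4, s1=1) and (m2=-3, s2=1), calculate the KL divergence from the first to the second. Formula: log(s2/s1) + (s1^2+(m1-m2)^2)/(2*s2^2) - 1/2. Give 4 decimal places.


KL divergence between normal distributions:
KL = log(s2/s1) + (s1^2 + (m1-m2)^2)/(2*s2^2) - 1/2.
log(1/1) = 0.0.
(1^2 + (4--3)^2)/(2*1^2) = (1 + 49)/2 = 25.0.
KL = 0.0 + 25.0 - 0.5 = 24.5000

24.5000


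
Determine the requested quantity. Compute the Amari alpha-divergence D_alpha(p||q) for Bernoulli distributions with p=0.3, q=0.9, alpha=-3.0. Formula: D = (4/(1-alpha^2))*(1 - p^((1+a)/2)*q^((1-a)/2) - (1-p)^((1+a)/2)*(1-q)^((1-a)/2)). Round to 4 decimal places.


Amari alpha-divergence:
D = (4/(1-alpha^2))*(1 - p^((1+a)/2)*q^((1-a)/2) - (1-p)^((1+a)/2)*(1-q)^((1-a)/2)).
alpha = -3.0, p = 0.3, q = 0.9.
e1 = (1+alpha)/2 = -1.0, e2 = (1-alpha)/2 = 2.0.
t1 = p^e1 * q^e2 = 0.3^-1.0 * 0.9^2.0 = 2.7.
t2 = (1-p)^e1 * (1-q)^e2 = 0.7^-1.0 * 0.1^2.0 = 0.014286.
4/(1-alpha^2) = -0.5.
D = -0.5*(1 - 2.7 - 0.014286) = 0.8571

0.8571


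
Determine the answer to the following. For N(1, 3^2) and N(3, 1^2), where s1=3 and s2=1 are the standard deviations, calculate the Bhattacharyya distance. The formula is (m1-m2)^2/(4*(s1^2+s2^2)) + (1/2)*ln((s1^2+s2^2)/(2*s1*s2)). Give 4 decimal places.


Bhattacharyya distance between two Gaussians:
DB = (m1-m2)^2/(4*(s1^2+s2^2)) + (1/2)*ln((s1^2+s2^2)/(2*s1*s2)).
(m1-m2)^2 = (-2)^2 = 4.
s1^2+s2^2 = 9 + 1 = 10.
term1 = 4/40 = 0.1.
term2 = 0.5*ln(10/6.0) = 0.255413.
DB = 0.1 + 0.255413 = 0.3554

0.3554


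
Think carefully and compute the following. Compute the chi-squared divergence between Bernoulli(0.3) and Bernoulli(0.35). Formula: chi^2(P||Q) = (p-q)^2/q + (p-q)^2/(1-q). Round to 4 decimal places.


Chi-squared divergence between Bernoulli distributions:
chi^2 = (p-q)^2/q + (p-q)^2/(1-q).
p = 0.3, q = 0.35, p-q = -0.05.
(p-q)^2 = 0.0025.
term1 = 0.0025/0.35 = 0.007143.
term2 = 0.0025/0.65 = 0.003846.
chi^2 = 0.007143 + 0.003846 = 0.0110

0.0110


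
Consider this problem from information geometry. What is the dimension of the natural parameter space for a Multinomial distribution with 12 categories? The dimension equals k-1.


Exponential family dimension calculation:
For Multinomial with k=12 categories, dim = k-1 = 11.

11


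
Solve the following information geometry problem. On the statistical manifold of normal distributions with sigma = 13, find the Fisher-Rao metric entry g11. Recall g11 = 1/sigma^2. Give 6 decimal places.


For the 2-parameter normal family, the Fisher metric has:
  g11 = 1/sigma^2, g22 = 2/sigma^2.
sigma = 13, sigma^2 = 169.
g11 = 0.005917

0.005917


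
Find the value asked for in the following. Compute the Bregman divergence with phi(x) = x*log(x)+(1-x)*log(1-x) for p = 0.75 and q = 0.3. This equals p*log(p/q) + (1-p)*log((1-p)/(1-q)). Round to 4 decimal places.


Bregman divergence with negative entropy generator:
D = p*log(p/q) + (1-p)*log((1-p)/(1-q)).
p = 0.75, q = 0.3.
p*log(p/q) = 0.75*log(0.75/0.3) = 0.687218.
(1-p)*log((1-p)/(1-q)) = 0.25*log(0.25/0.7) = -0.257405.
D = 0.687218 + -0.257405 = 0.4298

0.4298


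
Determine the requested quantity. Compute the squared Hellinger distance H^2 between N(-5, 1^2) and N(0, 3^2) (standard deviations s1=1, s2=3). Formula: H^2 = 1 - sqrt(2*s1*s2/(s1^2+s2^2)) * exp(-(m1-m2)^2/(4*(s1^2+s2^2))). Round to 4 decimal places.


Squared Hellinger distance for Gaussians:
H^2 = 1 - sqrt(2*s1*s2/(s1^2+s2^2)) * exp(-(m1-m2)^2/(4*(s1^2+s2^2))).
s1^2 = 1, s2^2 = 9, s1^2+s2^2 = 10.
sqrt(2*1*3/(10)) = 0.774597.
(m1-m2)^2 = (-5)^2 = 25.
exp(-25/(4*10)) = exp(-0.625) = 0.535261.
H^2 = 1 - 0.774597*0.535261 = 0.5854

0.5854


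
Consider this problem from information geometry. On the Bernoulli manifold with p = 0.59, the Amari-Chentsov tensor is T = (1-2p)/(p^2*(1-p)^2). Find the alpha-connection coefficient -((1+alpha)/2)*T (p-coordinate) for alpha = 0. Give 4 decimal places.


Skewness (Amari-Chentsov) tensor: T = (1-2p)/(p^2*(1-p)^2).
p = 0.59, 1-2p = -0.18, p^2 = 0.3481, (1-p)^2 = 0.1681.
T = -0.18/(0.3481 * 0.1681) = -3.076102.
In the p-coordinate, Gamma^(alpha) = Gamma^(0) - (alpha/2)*T with Gamma^(0) = (1/2)*g'(p) = -T/2,
so Gamma^(alpha) = -((1+alpha)/2)*T.
alpha = 0, -(1+alpha)/2 = -0.5.
Gamma = -0.5 * -3.076102 = 1.5381

1.5381


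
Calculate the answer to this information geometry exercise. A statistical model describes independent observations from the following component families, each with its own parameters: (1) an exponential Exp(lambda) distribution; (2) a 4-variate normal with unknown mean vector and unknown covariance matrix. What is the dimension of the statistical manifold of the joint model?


The dimension of a statistical manifold equals the number of free
(independent) real parameters of the model. For a product of independent
blocks the parameter counts add.
- exponential (lambda): 1.
- 4-variate normal: 4 (mean) + 4*5/2 = 10 (symmetric covariance) = 14.
Total = 1 + 14 = 15.
Dimension = 15

15


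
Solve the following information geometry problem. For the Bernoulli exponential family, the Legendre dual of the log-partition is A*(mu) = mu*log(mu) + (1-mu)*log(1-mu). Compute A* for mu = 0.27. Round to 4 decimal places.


Legendre transform for Bernoulli:
A*(mu) = mu*log(mu) + (1-mu)*log(1-mu).
mu = 0.27, 1-mu = 0.73.
mu*log(mu) = 0.27*log(0.27) = -0.35352.
(1-mu)*log(1-mu) = 0.73*log(0.73) = -0.229739.
A* = -0.35352 + -0.229739 = -0.5833

-0.5833


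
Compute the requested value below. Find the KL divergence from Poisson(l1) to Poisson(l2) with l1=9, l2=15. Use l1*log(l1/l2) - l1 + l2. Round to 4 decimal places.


KL divergence for Poisson:
KL = l1*log(l1/l2) - l1 + l2.
l1 = 9, l2 = 15.
log(9/15) = -0.510826.
l1*log(l1/l2) = 9 * -0.510826 = -4.597431.
KL = -4.597431 - 9 + 15 = 1.4026

1.4026


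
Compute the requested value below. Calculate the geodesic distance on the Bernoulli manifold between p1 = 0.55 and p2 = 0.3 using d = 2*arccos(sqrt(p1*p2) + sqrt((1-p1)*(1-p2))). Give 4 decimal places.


Geodesic distance on Bernoulli manifold:
d(p1,p2) = 2*arccos(sqrt(p1*p2) + sqrt((1-p1)*(1-p2))).
sqrt(p1*p2) = sqrt(0.55*0.3) = 0.406202.
sqrt((1-p1)*(1-p2)) = sqrt(0.45*0.7) = 0.561249.
arg = 0.406202 + 0.561249 = 0.967451.
d = 2*arccos(0.967451) = 0.5117

0.5117


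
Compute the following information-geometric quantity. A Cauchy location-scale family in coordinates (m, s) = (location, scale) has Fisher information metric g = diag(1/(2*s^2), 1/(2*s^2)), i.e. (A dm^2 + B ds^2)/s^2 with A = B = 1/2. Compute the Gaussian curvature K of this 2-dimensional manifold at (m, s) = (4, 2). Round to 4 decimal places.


The metric has the form g = (A dm^2 + B ds^2)/s^2 with A = 1/2, B = 1/2.
Substitute u = sqrt(A/B)*m: g = B*(du^2 + ds^2)/s^2, i.e. B times the
Poincare upper half-plane metric, which has constant Gaussian curvature -1.
Scaling a 2D metric by a constant c divides the Gaussian curvature by c,
so K = -1/B = -1/(1/2) = -2.0000 everywhere (the point (m, s) = (4, 2) is irrelevant:
the curvature is constant).
The requested Gaussian curvature is K = -2.0000.

-2.0000


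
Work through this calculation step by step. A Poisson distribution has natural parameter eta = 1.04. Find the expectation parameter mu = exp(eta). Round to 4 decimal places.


Expectation parameter for Poisson exponential family:
mu = exp(eta).
eta = 1.04.
mu = exp(1.04) = 2.8292

2.8292


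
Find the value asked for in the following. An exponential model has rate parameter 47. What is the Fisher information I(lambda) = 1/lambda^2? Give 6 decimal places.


Fisher information for exponential: I(lambda) = 1/lambda^2.
lambda = 47, lambda^2 = 2209.
I = 1/2209 = 0.000453

0.000453


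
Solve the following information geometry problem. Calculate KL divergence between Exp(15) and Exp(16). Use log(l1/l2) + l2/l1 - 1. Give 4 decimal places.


KL divergence for exponential family:
KL = log(l1/l2) + l2/l1 - 1.
log(15/16) = -0.064539.
16/15 = 1.066667.
KL = -0.064539 + 1.066667 - 1 = 0.0021

0.0021


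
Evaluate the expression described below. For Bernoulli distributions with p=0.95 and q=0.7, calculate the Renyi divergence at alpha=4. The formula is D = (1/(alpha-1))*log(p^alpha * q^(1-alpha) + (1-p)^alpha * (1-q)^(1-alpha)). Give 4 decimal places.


Renyi divergence of order alpha between Bernoulli distributions:
D = (1/(alpha-1))*log(p^alpha * q^(1-alpha) + (1-p)^alpha * (1-q)^(1-alpha)).
alpha = 4, p = 0.95, q = 0.7.
p^alpha * q^(1-alpha) = 0.95^4 * 0.7^-3 = 2.374654.
(1-p)^alpha * (1-q)^(1-alpha) = 0.05^4 * 0.3^-3 = 0.000231.
sum = 2.374654 + 0.000231 = 2.374885.
D = (1/3)*log(2.374885) = 0.2883

0.2883


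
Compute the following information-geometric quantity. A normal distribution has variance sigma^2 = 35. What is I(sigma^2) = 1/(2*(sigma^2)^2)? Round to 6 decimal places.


Fisher information for variance: I(sigma^2) = 1/(2*sigma^4).
sigma^2 = 35, so sigma^4 = 1225.
I = 1/(2*1225) = 1/2450 = 0.000408

0.000408


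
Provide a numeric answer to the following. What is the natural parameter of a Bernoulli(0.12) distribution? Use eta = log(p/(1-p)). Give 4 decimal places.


Natural parameter for Bernoulli: eta = log(p/(1-p)).
p = 0.12, 1-p = 0.88.
p/(1-p) = 0.136364.
eta = log(0.136364) = -1.9924

-1.9924


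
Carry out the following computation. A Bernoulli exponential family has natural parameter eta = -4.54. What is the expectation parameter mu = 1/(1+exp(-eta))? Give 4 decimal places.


Dual coordinate (expectation parameter) for Bernoulli:
mu = 1/(1+exp(-eta)).
eta = -4.54.
exp(-eta) = exp(4.54) = 93.6908.
mu = 1/(1+93.6908) = 0.0106

0.0106


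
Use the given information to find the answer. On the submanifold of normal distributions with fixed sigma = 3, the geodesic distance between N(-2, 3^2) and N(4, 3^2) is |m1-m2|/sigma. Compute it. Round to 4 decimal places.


On the fixed-variance normal subfamily, geodesic distance = |m1-m2|/sigma.
|-2 - 4| = 6.
sigma = 3.
d = 6/3 = 2.0000

2.0000


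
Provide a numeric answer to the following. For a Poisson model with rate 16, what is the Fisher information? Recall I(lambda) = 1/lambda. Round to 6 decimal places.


Fisher information for Poisson: I(lambda) = 1/lambda.
lambda = 16.
I(lambda) = 1/16 = 0.062500

0.062500


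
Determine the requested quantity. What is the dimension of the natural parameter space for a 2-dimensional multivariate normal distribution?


Exponential family dimension calculation:
For 2-dim MVN: mean has 2 params, covariance has 2*3/2 = 3 unique entries.
Total dim = 2 + 3 = 5.

5


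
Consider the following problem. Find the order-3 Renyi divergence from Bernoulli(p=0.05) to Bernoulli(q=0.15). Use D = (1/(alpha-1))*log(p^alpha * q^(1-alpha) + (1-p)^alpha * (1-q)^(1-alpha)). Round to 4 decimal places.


Renyi divergence of order alpha between Bernoulli distributions:
D = (1/(alpha-1))*log(p^alpha * q^(1-alpha) + (1-p)^alpha * (1-q)^(1-alpha)).
alpha = 3, p = 0.05, q = 0.15.
p^alpha * q^(1-alpha) = 0.05^3 * 0.15^-2 = 0.005556.
(1-p)^alpha * (1-q)^(1-alpha) = 0.95^3 * 0.85^-2 = 1.186678.
sum = 0.005556 + 1.186678 = 1.192234.
D = (1/2)*log(1.192234) = 0.0879

0.0879


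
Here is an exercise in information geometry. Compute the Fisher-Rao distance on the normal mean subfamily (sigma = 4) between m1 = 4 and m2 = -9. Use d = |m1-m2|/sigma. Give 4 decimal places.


On the fixed-variance normal subfamily, geodesic distance = |m1-m2|/sigma.
|4 - -9| = 13.
sigma = 4.
d = 13/4 = 3.2500

3.2500


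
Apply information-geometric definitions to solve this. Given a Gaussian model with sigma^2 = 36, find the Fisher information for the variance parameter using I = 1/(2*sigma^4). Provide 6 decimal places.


Fisher information for variance: I(sigma^2) = 1/(2*sigma^4).
sigma^2 = 36, so sigma^4 = 1296.
I = 1/(2*1296) = 1/2592 = 0.000386

0.000386


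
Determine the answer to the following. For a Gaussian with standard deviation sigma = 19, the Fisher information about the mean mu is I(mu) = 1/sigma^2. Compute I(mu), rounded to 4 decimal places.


The Fisher information for the mean of a normal distribution is I(mu) = 1/sigma^2.
sigma = 19, so sigma^2 = 361.
I(mu) = 1/361 = 0.0028

0.0028


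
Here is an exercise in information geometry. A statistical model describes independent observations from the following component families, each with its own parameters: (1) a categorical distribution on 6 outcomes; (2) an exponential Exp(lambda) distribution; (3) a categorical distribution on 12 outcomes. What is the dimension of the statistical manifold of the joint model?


The dimension of a statistical manifold equals the number of free
(independent) real parameters of the model. For a product of independent
blocks the parameter counts add.
- categorical on 6 outcomes (probabilities sum to 1): 6-1 = 5.
- exponential (lambda): 1.
- categorical on 12 outcomes (probabilities sum to 1): 12-1 = 11.
Total = 5 + 1 + 11 = 17.
Dimension = 17

17


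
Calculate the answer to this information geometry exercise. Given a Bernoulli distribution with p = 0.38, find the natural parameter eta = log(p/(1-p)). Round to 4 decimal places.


Natural parameter for Bernoulli: eta = log(p/(1-p)).
p = 0.38, 1-p = 0.62.
p/(1-p) = 0.612903.
eta = log(0.612903) = -0.4895

-0.4895


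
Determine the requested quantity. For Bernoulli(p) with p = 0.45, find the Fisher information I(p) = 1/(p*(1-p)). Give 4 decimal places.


For Bernoulli(p), Fisher information is I(p) = 1/(p*(1-p)).
p = 0.45, 1-p = 0.55.
p*(1-p) = 0.2475.
I(p) = 1/0.2475 = 4.0404

4.0404


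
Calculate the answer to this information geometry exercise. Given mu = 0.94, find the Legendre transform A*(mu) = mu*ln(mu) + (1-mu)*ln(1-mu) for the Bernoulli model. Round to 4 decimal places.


Legendre transform for Bernoulli:
A*(mu) = mu*log(mu) + (1-mu)*log(1-mu).
mu = 0.94, 1-mu = 0.06.
mu*log(mu) = 0.94*log(0.94) = -0.058163.
(1-mu)*log(1-mu) = 0.06*log(0.06) = -0.168805.
A* = -0.058163 + -0.168805 = -0.2270

-0.2270


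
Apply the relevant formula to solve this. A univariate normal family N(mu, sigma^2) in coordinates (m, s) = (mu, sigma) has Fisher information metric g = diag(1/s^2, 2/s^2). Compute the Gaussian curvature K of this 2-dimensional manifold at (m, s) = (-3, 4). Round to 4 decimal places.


The metric has the form g = (A dm^2 + B ds^2)/s^2 with A = 1, B = 2.
Substitute u = sqrt(A/B)*m: g = B*(du^2 + ds^2)/s^2, i.e. B times the
Poincare upper half-plane metric, which has constant Gaussian curvature -1.
Scaling a 2D metric by a constant c divides the Gaussian curvature by c,
so K = -1/B = -1/(2) = -0.5000 everywhere (the point (m, s) = (-3, 4) is irrelevant:
the curvature is constant).
The requested Gaussian curvature is K = -0.5000.

-0.5000


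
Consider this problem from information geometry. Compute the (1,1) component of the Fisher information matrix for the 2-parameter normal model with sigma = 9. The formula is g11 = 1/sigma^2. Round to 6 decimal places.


For the 2-parameter normal family, the Fisher metric has:
  g11 = 1/sigma^2, g22 = 2/sigma^2.
sigma = 9, sigma^2 = 81.
g11 = 0.012346

0.012346


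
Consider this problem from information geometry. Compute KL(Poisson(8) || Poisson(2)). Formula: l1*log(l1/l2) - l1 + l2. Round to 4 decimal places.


KL divergence for Poisson:
KL = l1*log(l1/l2) - l1 + l2.
l1 = 8, l2 = 2.
log(8/2) = 1.386294.
l1*log(l1/l2) = 8 * 1.386294 = 11.090355.
KL = 11.090355 - 8 + 2 = 5.0904

5.0904


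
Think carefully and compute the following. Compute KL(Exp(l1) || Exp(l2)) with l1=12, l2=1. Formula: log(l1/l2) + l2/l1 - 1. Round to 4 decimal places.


KL divergence for exponential family:
KL = log(l1/l2) + l2/l1 - 1.
log(12/1) = 2.484907.
1/12 = 0.083333.
KL = 2.484907 + 0.083333 - 1 = 1.5682

1.5682


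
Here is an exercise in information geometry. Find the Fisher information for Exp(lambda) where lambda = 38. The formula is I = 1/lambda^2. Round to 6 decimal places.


Fisher information for exponential: I(lambda) = 1/lambda^2.
lambda = 38, lambda^2 = 1444.
I = 1/1444 = 0.000693

0.000693


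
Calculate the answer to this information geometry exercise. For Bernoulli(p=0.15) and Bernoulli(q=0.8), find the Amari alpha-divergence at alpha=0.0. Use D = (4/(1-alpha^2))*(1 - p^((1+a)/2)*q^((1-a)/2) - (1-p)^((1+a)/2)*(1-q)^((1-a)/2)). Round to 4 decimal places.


Amari alpha-divergence:
D = (4/(1-alpha^2))*(1 - p^((1+a)/2)*q^((1-a)/2) - (1-p)^((1+a)/2)*(1-q)^((1-a)/2)).
alpha = 0.0, p = 0.15, q = 0.8.
e1 = (1+alpha)/2 = 0.5, e2 = (1-alpha)/2 = 0.5.
t1 = p^e1 * q^e2 = 0.15^0.5 * 0.8^0.5 = 0.34641.
t2 = (1-p)^e1 * (1-q)^e2 = 0.85^0.5 * 0.2^0.5 = 0.412311.
4/(1-alpha^2) = 4.0.
D = 4.0*(1 - 0.34641 - 0.412311) = 0.9651

0.9651


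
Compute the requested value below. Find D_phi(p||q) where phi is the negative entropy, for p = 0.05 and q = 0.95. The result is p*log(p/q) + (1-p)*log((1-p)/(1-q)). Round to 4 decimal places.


Bregman divergence with negative entropy generator:
D = p*log(p/q) + (1-p)*log((1-p)/(1-q)).
p = 0.05, q = 0.95.
p*log(p/q) = 0.05*log(0.05/0.95) = -0.147222.
(1-p)*log((1-p)/(1-q)) = 0.95*log(0.95/0.05) = 2.797217.
D = -0.147222 + 2.797217 = 2.6500

2.6500


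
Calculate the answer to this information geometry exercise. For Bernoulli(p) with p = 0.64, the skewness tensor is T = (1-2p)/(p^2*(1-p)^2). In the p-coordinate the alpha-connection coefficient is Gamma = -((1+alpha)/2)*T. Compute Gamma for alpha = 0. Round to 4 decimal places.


Skewness (Amari-Chentsov) tensor: T = (1-2p)/(p^2*(1-p)^2).
p = 0.64, 1-2p = -0.28, p^2 = 0.4096, (1-p)^2 = 0.1296.
T = -0.28/(0.4096 * 0.1296) = -5.274643.
In the p-coordinate, Gamma^(alpha) = Gamma^(0) - (alpha/2)*T with Gamma^(0) = (1/2)*g'(p) = -T/2,
so Gamma^(alpha) = -((1+alpha)/2)*T.
alpha = 0, -(1+alpha)/2 = -0.5.
Gamma = -0.5 * -5.274643 = 2.6373

2.6373


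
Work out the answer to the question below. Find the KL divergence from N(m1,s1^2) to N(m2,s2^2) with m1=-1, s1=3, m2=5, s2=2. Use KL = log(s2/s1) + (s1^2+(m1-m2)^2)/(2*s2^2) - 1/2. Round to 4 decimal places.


KL divergence between normal distributions:
KL = log(s2/s1) + (s1^2 + (m1-m2)^2)/(2*s2^2) - 1/2.
log(2/3) = -0.405465.
(3^2 + (-1-5)^2)/(2*2^2) = (9 + 36)/8 = 5.625.
KL = -0.405465 + 5.625 - 0.5 = 4.7195

4.7195


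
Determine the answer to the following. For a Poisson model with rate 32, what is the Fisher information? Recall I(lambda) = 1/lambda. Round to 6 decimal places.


Fisher information for Poisson: I(lambda) = 1/lambda.
lambda = 32.
I(lambda) = 1/32 = 0.031250

0.031250


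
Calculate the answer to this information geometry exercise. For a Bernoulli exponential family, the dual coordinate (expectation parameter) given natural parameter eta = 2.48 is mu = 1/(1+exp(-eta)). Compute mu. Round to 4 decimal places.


Dual coordinate (expectation parameter) for Bernoulli:
mu = 1/(1+exp(-eta)).
eta = 2.48.
exp(-eta) = exp(-2.48) = 0.083743.
mu = 1/(1+0.083743) = 0.9227

0.9227


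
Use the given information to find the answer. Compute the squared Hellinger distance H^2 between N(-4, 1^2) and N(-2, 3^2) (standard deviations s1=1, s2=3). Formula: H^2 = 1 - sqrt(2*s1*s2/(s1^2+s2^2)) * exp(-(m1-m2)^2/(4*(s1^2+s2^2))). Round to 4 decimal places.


Squared Hellinger distance for Gaussians:
H^2 = 1 - sqrt(2*s1*s2/(s1^2+s2^2)) * exp(-(m1-m2)^2/(4*(s1^2+s2^2))).
s1^2 = 1, s2^2 = 9, s1^2+s2^2 = 10.
sqrt(2*1*3/(10)) = 0.774597.
(m1-m2)^2 = (-2)^2 = 4.
exp(-4/(4*10)) = exp(-0.1) = 0.904837.
H^2 = 1 - 0.774597*0.904837 = 0.2991

0.2991


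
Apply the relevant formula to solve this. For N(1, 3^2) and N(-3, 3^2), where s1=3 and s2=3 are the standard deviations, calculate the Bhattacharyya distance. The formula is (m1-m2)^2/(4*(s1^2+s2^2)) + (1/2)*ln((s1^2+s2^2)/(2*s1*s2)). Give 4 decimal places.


Bhattacharyya distance between two Gaussians:
DB = (m1-m2)^2/(4*(s1^2+s2^2)) + (1/2)*ln((s1^2+s2^2)/(2*s1*s2)).
(m1-m2)^2 = (4)^2 = 16.
s1^2+s2^2 = 9 + 9 = 18.
term1 = 16/72 = 0.222222.
term2 = 0.5*ln(18/18.0) = 0.0.
DB = 0.222222 + 0.0 = 0.2222

0.2222


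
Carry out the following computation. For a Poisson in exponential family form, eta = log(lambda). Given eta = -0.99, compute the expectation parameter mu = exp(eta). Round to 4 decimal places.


Expectation parameter for Poisson exponential family:
mu = exp(eta).
eta = -0.99.
mu = exp(-0.99) = 0.3716

0.3716


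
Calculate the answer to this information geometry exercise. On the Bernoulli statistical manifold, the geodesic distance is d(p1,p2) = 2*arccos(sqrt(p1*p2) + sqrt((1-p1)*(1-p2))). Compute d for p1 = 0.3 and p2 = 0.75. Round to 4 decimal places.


Geodesic distance on Bernoulli manifold:
d(p1,p2) = 2*arccos(sqrt(p1*p2) + sqrt((1-p1)*(1-p2))).
sqrt(p1*p2) = sqrt(0.3*0.75) = 0.474342.
sqrt((1-p1)*(1-p2)) = sqrt(0.7*0.25) = 0.41833.
arg = 0.474342 + 0.41833 = 0.892672.
d = 2*arccos(0.892672) = 0.9351

0.9351


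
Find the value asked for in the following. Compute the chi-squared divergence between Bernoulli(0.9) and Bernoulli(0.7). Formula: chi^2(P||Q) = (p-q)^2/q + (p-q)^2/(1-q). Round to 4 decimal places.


Chi-squared divergence between Bernoulli distributions:
chi^2 = (p-q)^2/q + (p-q)^2/(1-q).
p = 0.9, q = 0.7, p-q = 0.2.
(p-q)^2 = 0.04.
term1 = 0.04/0.7 = 0.057143.
term2 = 0.04/0.3 = 0.133333.
chi^2 = 0.057143 + 0.133333 = 0.1905

0.1905


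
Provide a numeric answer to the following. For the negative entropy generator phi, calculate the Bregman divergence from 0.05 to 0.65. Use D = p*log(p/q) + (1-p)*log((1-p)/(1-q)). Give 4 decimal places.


Bregman divergence with negative entropy generator:
D = p*log(p/q) + (1-p)*log((1-p)/(1-q)).
p = 0.05, q = 0.65.
p*log(p/q) = 0.05*log(0.05/0.65) = -0.128247.
(1-p)*log((1-p)/(1-q)) = 0.95*log(0.95/0.35) = 0.948602.
D = -0.128247 + 0.948602 = 0.8204

0.8204


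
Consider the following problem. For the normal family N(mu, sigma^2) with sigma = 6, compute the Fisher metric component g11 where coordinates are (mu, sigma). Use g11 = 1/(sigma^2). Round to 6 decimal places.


For the 2-parameter normal family, the Fisher metric has:
  g11 = 1/sigma^2, g22 = 2/sigma^2.
sigma = 6, sigma^2 = 36.
g11 = 0.027778

0.027778


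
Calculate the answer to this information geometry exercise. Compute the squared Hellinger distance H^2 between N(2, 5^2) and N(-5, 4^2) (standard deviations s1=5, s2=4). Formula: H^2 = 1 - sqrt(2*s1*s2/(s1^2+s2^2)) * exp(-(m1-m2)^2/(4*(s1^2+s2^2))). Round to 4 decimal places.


Squared Hellinger distance for Gaussians:
H^2 = 1 - sqrt(2*s1*s2/(s1^2+s2^2)) * exp(-(m1-m2)^2/(4*(s1^2+s2^2))).
s1^2 = 25, s2^2 = 16, s1^2+s2^2 = 41.
sqrt(2*5*4/(41)) = 0.98773.
(m1-m2)^2 = (7)^2 = 49.
exp(-49/(4*41)) = exp(-0.29878) = 0.741722.
H^2 = 1 - 0.98773*0.741722 = 0.2674

0.2674


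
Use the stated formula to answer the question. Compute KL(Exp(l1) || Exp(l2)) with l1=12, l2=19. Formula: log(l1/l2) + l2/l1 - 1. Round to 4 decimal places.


KL divergence for exponential family:
KL = log(l1/l2) + l2/l1 - 1.
log(12/19) = -0.459532.
19/12 = 1.583333.
KL = -0.459532 + 1.583333 - 1 = 0.1238

0.1238


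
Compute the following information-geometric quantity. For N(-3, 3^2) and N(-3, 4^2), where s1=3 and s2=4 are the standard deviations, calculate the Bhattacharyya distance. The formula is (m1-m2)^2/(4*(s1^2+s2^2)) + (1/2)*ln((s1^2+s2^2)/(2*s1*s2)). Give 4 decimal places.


Bhattacharyya distance between two Gaussians:
DB = (m1-m2)^2/(4*(s1^2+s2^2)) + (1/2)*ln((s1^2+s2^2)/(2*s1*s2)).
(m1-m2)^2 = (0)^2 = 0.
s1^2+s2^2 = 9 + 16 = 25.
term1 = 0/100 = 0.0.
term2 = 0.5*ln(25/24.0) = 0.020411.
DB = 0.0 + 0.020411 = 0.0204

0.0204


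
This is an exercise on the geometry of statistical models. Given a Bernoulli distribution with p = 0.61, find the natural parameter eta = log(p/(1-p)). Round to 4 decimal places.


Natural parameter for Bernoulli: eta = log(p/(1-p)).
p = 0.61, 1-p = 0.39.
p/(1-p) = 1.564103.
eta = log(1.564103) = 0.4473

0.4473


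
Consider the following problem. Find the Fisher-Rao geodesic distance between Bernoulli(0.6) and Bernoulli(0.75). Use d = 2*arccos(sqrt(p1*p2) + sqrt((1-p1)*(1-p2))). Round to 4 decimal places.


Geodesic distance on Bernoulli manifold:
d(p1,p2) = 2*arccos(sqrt(p1*p2) + sqrt((1-p1)*(1-p2))).
sqrt(p1*p2) = sqrt(0.6*0.75) = 0.67082.
sqrt((1-p1)*(1-p2)) = sqrt(0.4*0.25) = 0.316228.
arg = 0.67082 + 0.316228 = 0.987048.
d = 2*arccos(0.987048) = 0.3222

0.3222


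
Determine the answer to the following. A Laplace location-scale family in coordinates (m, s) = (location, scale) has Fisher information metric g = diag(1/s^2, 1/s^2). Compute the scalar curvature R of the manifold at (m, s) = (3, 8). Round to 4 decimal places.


The metric has the form g = (A dm^2 + B ds^2)/s^2 with A = 1, B = 1.
Substitute u = sqrt(A/B)*m: g = B*(du^2 + ds^2)/s^2, i.e. B times the
Poincare upper half-plane metric, which has constant Gaussian curvature -1.
Scaling a 2D metric by a constant c divides the Gaussian curvature by c,
so K = -1/B = -1/(1) = -1.0000 everywhere (the point (m, s) = (3, 8) is irrelevant:
the curvature is constant).
Scalar curvature in dimension 2: R = 2K = -2/(1) = -2.0000.

-2.0000


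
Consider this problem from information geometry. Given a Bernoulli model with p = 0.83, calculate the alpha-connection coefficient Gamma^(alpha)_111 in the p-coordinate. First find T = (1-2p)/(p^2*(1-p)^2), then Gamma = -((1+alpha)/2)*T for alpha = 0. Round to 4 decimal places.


Skewness (Amari-Chentsov) tensor: T = (1-2p)/(p^2*(1-p)^2).
p = 0.83, 1-2p = -0.66, p^2 = 0.6889, (1-p)^2 = 0.0289.
T = -0.66/(0.6889 * 0.0289) = -33.150487.
In the p-coordinate, Gamma^(alpha) = Gamma^(0) - (alpha/2)*T with Gamma^(0) = (1/2)*g'(p) = -T/2,
so Gamma^(alpha) = -((1+alpha)/2)*T.
alpha = 0, -(1+alpha)/2 = -0.5.
Gamma = -0.5 * -33.150487 = 16.5752

16.5752


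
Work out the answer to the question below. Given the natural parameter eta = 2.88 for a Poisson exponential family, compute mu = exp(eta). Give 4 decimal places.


Expectation parameter for Poisson exponential family:
mu = exp(eta).
eta = 2.88.
mu = exp(2.88) = 17.8143

17.8143


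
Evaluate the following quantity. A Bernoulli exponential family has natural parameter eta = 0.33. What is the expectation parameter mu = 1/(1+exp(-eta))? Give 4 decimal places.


Dual coordinate (expectation parameter) for Bernoulli:
mu = 1/(1+exp(-eta)).
eta = 0.33.
exp(-eta) = exp(-0.33) = 0.718924.
mu = 1/(1+0.718924) = 0.5818

0.5818


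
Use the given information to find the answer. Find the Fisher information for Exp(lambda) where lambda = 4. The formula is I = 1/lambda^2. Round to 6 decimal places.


Fisher information for exponential: I(lambda) = 1/lambda^2.
lambda = 4, lambda^2 = 16.
I = 1/16 = 0.062500

0.062500


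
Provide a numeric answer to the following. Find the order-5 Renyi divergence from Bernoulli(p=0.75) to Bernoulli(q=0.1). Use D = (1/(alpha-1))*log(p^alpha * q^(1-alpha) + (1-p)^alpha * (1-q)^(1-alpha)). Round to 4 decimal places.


Renyi divergence of order alpha between Bernoulli distributions:
D = (1/(alpha-1))*log(p^alpha * q^(1-alpha) + (1-p)^alpha * (1-q)^(1-alpha)).
alpha = 5, p = 0.75, q = 0.1.
p^alpha * q^(1-alpha) = 0.75^5 * 0.1^-4 = 2373.046875.
(1-p)^alpha * (1-q)^(1-alpha) = 0.25^5 * 0.9^-4 = 0.001488.
sum = 2373.046875 + 0.001488 = 2373.048363.
D = (1/4)*log(2373.048363) = 1.9430

1.9430


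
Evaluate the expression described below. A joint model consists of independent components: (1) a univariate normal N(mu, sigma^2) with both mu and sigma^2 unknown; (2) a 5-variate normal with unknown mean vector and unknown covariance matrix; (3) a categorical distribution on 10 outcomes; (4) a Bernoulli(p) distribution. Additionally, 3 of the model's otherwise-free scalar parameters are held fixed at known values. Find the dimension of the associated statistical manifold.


The dimension of a statistical manifold equals the number of free
(independent) real parameters of the model. For a product of independent
blocks the parameter counts add.
- normal (mu, sigma^2): 2.
- 5-variate normal: 5 (mean) + 5*6/2 = 15 (symmetric covariance) = 20.
- categorical on 10 outcomes (probabilities sum to 1): 10-1 = 9.
- Bernoulli (p): 1.
Total = 2 + 20 + 9 + 1 = 32.
3 parameter(s) fixed at known values: 32 - 3 = 29.
Dimension = 29

29


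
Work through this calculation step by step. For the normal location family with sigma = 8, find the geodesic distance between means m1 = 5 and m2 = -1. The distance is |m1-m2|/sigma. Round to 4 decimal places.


On the fixed-variance normal subfamily, geodesic distance = |m1-m2|/sigma.
|5 - -1| = 6.
sigma = 8.
d = 6/8 = 0.7500

0.7500


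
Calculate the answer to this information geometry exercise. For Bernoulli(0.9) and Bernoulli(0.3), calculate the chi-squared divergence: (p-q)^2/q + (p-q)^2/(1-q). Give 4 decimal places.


Chi-squared divergence between Bernoulli distributions:
chi^2 = (p-q)^2/q + (p-q)^2/(1-q).
p = 0.9, q = 0.3, p-q = 0.6.
(p-q)^2 = 0.36.
term1 = 0.36/0.3 = 1.2.
term2 = 0.36/0.7 = 0.514286.
chi^2 = 1.2 + 0.514286 = 1.7143

1.7143


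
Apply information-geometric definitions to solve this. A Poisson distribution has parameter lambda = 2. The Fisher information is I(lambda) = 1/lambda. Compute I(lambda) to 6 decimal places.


Fisher information for Poisson: I(lambda) = 1/lambda.
lambda = 2.
I(lambda) = 1/2 = 0.500000

0.500000


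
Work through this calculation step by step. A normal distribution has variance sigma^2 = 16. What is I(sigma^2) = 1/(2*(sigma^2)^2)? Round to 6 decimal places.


Fisher information for variance: I(sigma^2) = 1/(2*sigma^4).
sigma^2 = 16, so sigma^4 = 256.
I = 1/(2*256) = 1/512 = 0.001953

0.001953


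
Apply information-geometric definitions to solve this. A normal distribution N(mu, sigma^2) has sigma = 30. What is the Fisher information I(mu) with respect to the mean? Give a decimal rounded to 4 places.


The Fisher information for the mean of a normal distribution is I(mu) = 1/sigma^2.
sigma = 30, so sigma^2 = 900.
I(mu) = 1/900 = 0.0011

0.0011


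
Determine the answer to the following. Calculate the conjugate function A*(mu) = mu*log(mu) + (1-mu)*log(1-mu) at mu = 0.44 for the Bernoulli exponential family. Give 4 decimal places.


Legendre transform for Bernoulli:
A*(mu) = mu*log(mu) + (1-mu)*log(1-mu).
mu = 0.44, 1-mu = 0.56.
mu*log(mu) = 0.44*log(0.44) = -0.361231.
(1-mu)*log(1-mu) = 0.56*log(0.56) = -0.324698.
A* = -0.361231 + -0.324698 = -0.6859

-0.6859


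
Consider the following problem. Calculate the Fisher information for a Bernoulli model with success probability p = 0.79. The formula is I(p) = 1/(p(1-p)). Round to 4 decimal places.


For Bernoulli(p), Fisher information is I(p) = 1/(p*(1-p)).
p = 0.79, 1-p = 0.21.
p*(1-p) = 0.1659.
I(p) = 1/0.1659 = 6.0277

6.0277


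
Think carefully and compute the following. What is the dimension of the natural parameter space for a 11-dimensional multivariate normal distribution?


Exponential family dimension calculation:
For 11-dim MVN: mean has 11 params, covariance has 11*12/2 = 66 unique entries.
Total dim = 11 + 66 = 77.

77


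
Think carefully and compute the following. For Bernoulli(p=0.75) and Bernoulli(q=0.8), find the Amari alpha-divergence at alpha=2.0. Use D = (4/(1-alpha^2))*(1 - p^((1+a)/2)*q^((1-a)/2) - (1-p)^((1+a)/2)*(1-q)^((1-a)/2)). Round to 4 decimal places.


Amari alpha-divergence:
D = (4/(1-alpha^2))*(1 - p^((1+a)/2)*q^((1-a)/2) - (1-p)^((1+a)/2)*(1-q)^((1-a)/2)).
alpha = 2.0, p = 0.75, q = 0.8.
e1 = (1+alpha)/2 = 1.5, e2 = (1-alpha)/2 = -0.5.
t1 = p^e1 * q^e2 = 0.75^1.5 * 0.8^-0.5 = 0.726184.
t2 = (1-p)^e1 * (1-q)^e2 = 0.25^1.5 * 0.2^-0.5 = 0.279508.
4/(1-alpha^2) = -1.333333.
D = -1.333333*(1 - 0.726184 - 0.279508) = 0.0076

0.0076


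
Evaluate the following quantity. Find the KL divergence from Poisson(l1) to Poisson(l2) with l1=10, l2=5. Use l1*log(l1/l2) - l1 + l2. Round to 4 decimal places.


KL divergence for Poisson:
KL = l1*log(l1/l2) - l1 + l2.
l1 = 10, l2 = 5.
log(10/5) = 0.693147.
l1*log(l1/l2) = 10 * 0.693147 = 6.931472.
KL = 6.931472 - 10 + 5 = 1.9315

1.9315


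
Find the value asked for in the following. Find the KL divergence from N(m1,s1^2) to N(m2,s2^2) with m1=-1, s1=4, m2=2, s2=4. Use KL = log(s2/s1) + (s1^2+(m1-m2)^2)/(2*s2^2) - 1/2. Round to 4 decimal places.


KL divergence between normal distributions:
KL = log(s2/s1) + (s1^2 + (m1-m2)^2)/(2*s2^2) - 1/2.
log(4/4) = 0.0.
(4^2 + (-1-2)^2)/(2*4^2) = (16 + 9)/32 = 0.78125.
KL = 0.0 + 0.78125 - 0.5 = 0.2813

0.2813


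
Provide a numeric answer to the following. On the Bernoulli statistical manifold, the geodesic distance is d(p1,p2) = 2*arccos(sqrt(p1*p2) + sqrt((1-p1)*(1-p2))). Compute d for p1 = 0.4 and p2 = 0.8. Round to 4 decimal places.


Geodesic distance on Bernoulli manifold:
d(p1,p2) = 2*arccos(sqrt(p1*p2) + sqrt((1-p1)*(1-p2))).
sqrt(p1*p2) = sqrt(0.4*0.8) = 0.565685.
sqrt((1-p1)*(1-p2)) = sqrt(0.6*0.2) = 0.34641.
arg = 0.565685 + 0.34641 = 0.912096.
d = 2*arccos(0.912096) = 0.8449

0.8449


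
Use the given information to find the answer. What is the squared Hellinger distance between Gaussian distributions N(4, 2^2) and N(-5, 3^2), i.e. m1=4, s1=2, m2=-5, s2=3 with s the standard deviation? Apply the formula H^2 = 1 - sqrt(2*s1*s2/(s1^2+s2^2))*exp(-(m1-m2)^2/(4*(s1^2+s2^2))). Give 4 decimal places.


Squared Hellinger distance for Gaussians:
H^2 = 1 - sqrt(2*s1*s2/(s1^2+s2^2)) * exp(-(m1-m2)^2/(4*(s1^2+s2^2))).
s1^2 = 4, s2^2 = 9, s1^2+s2^2 = 13.
sqrt(2*2*3/(13)) = 0.960769.
(m1-m2)^2 = (9)^2 = 81.
exp(-81/(4*13)) = exp(-1.557692) = 0.210622.
H^2 = 1 - 0.960769*0.210622 = 0.7976

0.7976


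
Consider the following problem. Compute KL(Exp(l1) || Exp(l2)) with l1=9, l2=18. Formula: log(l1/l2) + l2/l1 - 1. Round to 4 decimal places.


KL divergence for exponential family:
KL = log(l1/l2) + l2/l1 - 1.
log(9/18) = -0.693147.
18/9 = 2.0.
KL = -0.693147 + 2.0 - 1 = 0.3069

0.3069


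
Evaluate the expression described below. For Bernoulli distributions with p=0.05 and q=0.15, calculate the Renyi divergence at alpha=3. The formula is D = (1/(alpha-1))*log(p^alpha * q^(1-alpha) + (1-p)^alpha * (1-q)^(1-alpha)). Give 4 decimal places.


Renyi divergence of order alpha between Bernoulli distributions:
D = (1/(alpha-1))*log(p^alpha * q^(1-alpha) + (1-p)^alpha * (1-q)^(1-alpha)).
alpha = 3, p = 0.05, q = 0.15.
p^alpha * q^(1-alpha) = 0.05^3 * 0.15^-2 = 0.005556.
(1-p)^alpha * (1-q)^(1-alpha) = 0.95^3 * 0.85^-2 = 1.186678.
sum = 0.005556 + 1.186678 = 1.192234.
D = (1/2)*log(1.192234) = 0.0879

0.0879


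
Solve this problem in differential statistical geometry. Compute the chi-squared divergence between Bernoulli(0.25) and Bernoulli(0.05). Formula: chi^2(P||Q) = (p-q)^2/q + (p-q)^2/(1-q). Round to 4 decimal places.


Chi-squared divergence between Bernoulli distributions:
chi^2 = (p-q)^2/q + (p-q)^2/(1-q).
p = 0.25, q = 0.05, p-q = 0.2.
(p-q)^2 = 0.04.
term1 = 0.04/0.05 = 0.8.
term2 = 0.04/0.95 = 0.042105.
chi^2 = 0.8 + 0.042105 = 0.8421

0.8421


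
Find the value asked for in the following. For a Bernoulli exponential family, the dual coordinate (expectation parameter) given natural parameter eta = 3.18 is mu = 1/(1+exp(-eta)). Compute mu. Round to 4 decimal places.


Dual coordinate (expectation parameter) for Bernoulli:
mu = 1/(1+exp(-eta)).
eta = 3.18.
exp(-eta) = exp(-3.18) = 0.041586.
mu = 1/(1+0.041586) = 0.9601

0.9601


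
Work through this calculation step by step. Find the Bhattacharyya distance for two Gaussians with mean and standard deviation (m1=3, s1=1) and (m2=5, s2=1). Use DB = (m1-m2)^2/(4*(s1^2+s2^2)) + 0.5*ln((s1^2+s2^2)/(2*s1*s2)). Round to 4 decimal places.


Bhattacharyya distance between two Gaussians:
DB = (m1-m2)^2/(4*(s1^2+s2^2)) + (1/2)*ln((s1^2+s2^2)/(2*s1*s2)).
(m1-m2)^2 = (-2)^2 = 4.
s1^2+s2^2 = 1 + 1 = 2.
term1 = 4/8 = 0.5.
term2 = 0.5*ln(2/2.0) = 0.0.
DB = 0.5 + 0.0 = 0.5000

0.5000


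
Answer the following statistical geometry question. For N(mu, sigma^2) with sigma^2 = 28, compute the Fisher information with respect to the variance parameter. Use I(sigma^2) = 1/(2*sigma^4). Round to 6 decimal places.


Fisher information for variance: I(sigma^2) = 1/(2*sigma^4).
sigma^2 = 28, so sigma^4 = 784.
I = 1/(2*784) = 1/1568 = 0.000638

0.000638


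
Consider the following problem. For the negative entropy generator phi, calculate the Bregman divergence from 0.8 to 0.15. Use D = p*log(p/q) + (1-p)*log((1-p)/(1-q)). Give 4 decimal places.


Bregman divergence with negative entropy generator:
D = p*log(p/q) + (1-p)*log((1-p)/(1-q)).
p = 0.8, q = 0.15.
p*log(p/q) = 0.8*log(0.8/0.15) = 1.339181.
(1-p)*log((1-p)/(1-q)) = 0.2*log(0.2/0.85) = -0.289384.
D = 1.339181 + -0.289384 = 1.0498

1.0498


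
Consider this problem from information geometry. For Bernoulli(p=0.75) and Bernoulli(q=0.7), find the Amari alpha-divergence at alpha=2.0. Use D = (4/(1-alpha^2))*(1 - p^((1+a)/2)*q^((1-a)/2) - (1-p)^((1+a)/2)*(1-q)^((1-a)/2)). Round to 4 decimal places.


Amari alpha-divergence:
D = (4/(1-alpha^2))*(1 - p^((1+a)/2)*q^((1-a)/2) - (1-p)^((1+a)/2)*(1-q)^((1-a)/2)).
alpha = 2.0, p = 0.75, q = 0.7.
e1 = (1+alpha)/2 = 1.5, e2 = (1-alpha)/2 = -0.5.
t1 = p^e1 * q^e2 = 0.75^1.5 * 0.7^-0.5 = 0.776324.
t2 = (1-p)^e1 * (1-q)^e2 = 0.25^1.5 * 0.3^-0.5 = 0.228218.
4/(1-alpha^2) = -1.333333.
D = -1.333333*(1 - 0.776324 - 0.228218) = 0.0061

0.0061


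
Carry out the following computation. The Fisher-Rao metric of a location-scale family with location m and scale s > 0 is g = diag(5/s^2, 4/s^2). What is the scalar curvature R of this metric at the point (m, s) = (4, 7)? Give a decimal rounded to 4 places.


The metric has the form g = (A dm^2 + B ds^2)/s^2 with A = 5, B = 4.
Substitute u = sqrt(A/B)*m: g = B*(du^2 + ds^2)/s^2, i.e. B times the
Poincare upper half-plane metric, which has constant Gaussian curvature -1.
Scaling a 2D metric by a constant c divides the Gaussian curvature by c,
so K = -1/B = -1/(4) = -0.2500 everywhere (the point (m, s) = (4, 7) is irrelevant:
the curvature is constant).
Scalar curvature in dimension 2: R = 2K = -2/(4) = -0.5000.

-0.5000


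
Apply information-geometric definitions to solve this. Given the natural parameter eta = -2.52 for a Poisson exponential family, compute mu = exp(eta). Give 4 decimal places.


Expectation parameter for Poisson exponential family:
mu = exp(eta).
eta = -2.52.
mu = exp(-2.52) = 0.0805

0.0805


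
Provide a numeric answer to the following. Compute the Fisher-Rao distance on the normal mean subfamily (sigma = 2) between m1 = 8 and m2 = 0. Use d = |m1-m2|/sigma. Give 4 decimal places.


On the fixed-variance normal subfamily, geodesic distance = |m1-m2|/sigma.
|8 - 0| = 8.
sigma = 2.
d = 8/2 = 4.0000

4.0000


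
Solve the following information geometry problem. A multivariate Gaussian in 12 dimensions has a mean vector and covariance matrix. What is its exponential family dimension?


Exponential family dimension calculation:
For 12-dim MVN: mean has 12 params, covariance has 12*13/2 = 78 unique entries.
Total dim = 12 + 78 = 90.

90


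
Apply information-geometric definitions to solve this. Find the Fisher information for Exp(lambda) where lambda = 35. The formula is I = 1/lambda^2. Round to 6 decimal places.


Fisher information for exponential: I(lambda) = 1/lambda^2.
lambda = 35, lambda^2 = 1225.
I = 1/1225 = 0.000816

0.000816
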